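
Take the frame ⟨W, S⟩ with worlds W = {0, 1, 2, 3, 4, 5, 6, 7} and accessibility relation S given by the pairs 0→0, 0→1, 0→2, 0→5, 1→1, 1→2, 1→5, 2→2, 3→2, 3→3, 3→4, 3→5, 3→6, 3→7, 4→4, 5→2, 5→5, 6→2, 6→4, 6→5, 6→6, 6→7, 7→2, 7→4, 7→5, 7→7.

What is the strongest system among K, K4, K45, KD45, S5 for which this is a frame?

K4

Transitive (axiom 4): yes — every two-step S-path is closed by a direct edge.
Euclidean (axiom 5): no — 0 S 2 and 0 S 1, but not 2 S 1.
Serial (axiom D): yes — every world has a successor (e.g. 0 S 0).
Reflexive (axiom T): yes — every world is S-related to itself.
So F validates K, K4; K45 would additionally require S to be Euclidean. The strongest is K4.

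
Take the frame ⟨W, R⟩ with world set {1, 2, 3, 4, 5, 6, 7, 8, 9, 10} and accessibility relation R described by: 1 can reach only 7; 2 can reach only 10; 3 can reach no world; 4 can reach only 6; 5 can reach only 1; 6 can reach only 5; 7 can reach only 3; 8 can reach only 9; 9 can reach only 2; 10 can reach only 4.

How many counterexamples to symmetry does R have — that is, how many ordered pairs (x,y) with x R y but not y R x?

9

Enumerating: (1,7), (10,4), (2,10), (4,6), (5,1), (6,5), (7,3), (8,9), (9,2).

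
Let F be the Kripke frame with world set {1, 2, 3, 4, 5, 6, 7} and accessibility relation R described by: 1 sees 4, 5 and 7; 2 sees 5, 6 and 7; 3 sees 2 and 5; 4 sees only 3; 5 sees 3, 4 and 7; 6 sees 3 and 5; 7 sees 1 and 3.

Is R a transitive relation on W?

No

Transitive: no — 1 R 4 and 4 R 3, but not 1 R 3.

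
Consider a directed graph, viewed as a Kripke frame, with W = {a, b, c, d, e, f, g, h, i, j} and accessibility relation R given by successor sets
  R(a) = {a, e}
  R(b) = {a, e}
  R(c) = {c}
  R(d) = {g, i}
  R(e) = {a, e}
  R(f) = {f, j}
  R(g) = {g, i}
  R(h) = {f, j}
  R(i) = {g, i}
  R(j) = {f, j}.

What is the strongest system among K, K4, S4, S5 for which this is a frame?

Transitive (axiom 4): yes — every two-step R-path is closed by a direct edge.
Reflexive (axiom T): no — b is not related to itself.
Euclidean (axiom 5): yes — any two successors of a common world are R-related.
So F validates K, K4; S4 would additionally require R to be reflexive. The strongest is K4.

K4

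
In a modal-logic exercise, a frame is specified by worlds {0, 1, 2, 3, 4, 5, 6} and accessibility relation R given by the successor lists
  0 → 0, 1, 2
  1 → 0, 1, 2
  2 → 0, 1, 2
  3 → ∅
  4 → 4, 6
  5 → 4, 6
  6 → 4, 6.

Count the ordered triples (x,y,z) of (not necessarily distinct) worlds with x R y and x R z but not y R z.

0

R is Euclidean; there are no such tuples.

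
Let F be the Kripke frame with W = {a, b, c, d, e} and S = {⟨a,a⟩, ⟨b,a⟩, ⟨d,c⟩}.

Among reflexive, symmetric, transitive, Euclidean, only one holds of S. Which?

Reflexive: no — b is not related to itself.
Symmetric: no — b S a but not a S b.
Transitive: yes — every two-step S-path is closed by a direct edge.
Euclidean: no — d S c and d S c, but not c S c.
Only transitive holds.

transitive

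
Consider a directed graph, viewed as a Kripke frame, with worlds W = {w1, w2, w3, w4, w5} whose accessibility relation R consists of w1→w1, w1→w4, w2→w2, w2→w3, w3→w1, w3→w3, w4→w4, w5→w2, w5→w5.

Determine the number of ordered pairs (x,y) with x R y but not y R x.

Enumerating: (w1,w4), (w2,w3), (w3,w1), (w5,w2).

4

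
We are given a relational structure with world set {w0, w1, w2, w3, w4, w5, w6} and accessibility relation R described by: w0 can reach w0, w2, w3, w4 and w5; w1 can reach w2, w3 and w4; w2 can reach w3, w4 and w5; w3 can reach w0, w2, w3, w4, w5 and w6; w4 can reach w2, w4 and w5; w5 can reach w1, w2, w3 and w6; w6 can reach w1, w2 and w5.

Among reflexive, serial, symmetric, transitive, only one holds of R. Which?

Reflexive: no — w1 is not related to itself.
Serial: yes — every world has a successor (e.g. w0 R w0).
Symmetric: no — w0 R w2 but not w2 R w0.
Transitive: no — w0 R w3 and w3 R w6, but not w0 R w6.
Only serial holds.

serial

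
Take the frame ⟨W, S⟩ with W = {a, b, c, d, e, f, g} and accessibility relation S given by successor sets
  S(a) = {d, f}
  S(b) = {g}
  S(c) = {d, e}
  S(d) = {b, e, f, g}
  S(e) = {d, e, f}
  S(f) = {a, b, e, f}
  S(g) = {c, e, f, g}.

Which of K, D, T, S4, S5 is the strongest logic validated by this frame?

Serial (axiom D): yes — every world has a successor (e.g. a S d).
Reflexive (axiom T): no — a is not related to itself.
Transitive (axiom 4): no — a S d and d S b, but not a S b.
Euclidean (axiom 5): no — a S f and a S d, but not f S d.
So F validates K, D; T would additionally require S to be reflexive. The strongest is D.

D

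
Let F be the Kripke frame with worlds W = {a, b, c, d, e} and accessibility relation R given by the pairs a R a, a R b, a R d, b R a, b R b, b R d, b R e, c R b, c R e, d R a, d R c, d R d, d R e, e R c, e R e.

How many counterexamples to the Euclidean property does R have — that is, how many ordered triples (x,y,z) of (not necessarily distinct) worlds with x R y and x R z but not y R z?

Enumerating: (a,d,b), (b,a,e), (b,d,b), (b,e,a), (b,e,b), (b,e,d), (c,e,b), (d,a,c), (d,a,e), (d,c,a), (d,c,c), (d,c,d), (d,e,a), (d,e,d), (e,c,c).

15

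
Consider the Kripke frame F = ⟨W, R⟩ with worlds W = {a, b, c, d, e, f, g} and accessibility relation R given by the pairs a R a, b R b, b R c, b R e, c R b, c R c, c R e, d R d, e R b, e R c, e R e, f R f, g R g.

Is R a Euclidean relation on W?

Euclidean: yes — any two successors of a common world are R-related.

Yes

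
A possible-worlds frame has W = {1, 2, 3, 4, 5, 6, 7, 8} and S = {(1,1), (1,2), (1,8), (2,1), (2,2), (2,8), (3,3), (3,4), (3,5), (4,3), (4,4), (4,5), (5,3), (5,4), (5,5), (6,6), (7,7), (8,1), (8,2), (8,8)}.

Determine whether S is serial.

Serial: yes — every world has a successor (e.g. 1 S 1).

Yes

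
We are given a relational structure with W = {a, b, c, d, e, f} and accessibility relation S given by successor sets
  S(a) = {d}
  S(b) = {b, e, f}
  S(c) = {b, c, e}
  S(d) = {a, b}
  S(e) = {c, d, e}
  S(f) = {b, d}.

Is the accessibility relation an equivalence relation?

Reflexive: no — a is not related to itself.
Symmetric: no — b S e but not e S b.
Transitive: no — a S d and d S b, but not a S b.
So S is not an equivalence relation.

No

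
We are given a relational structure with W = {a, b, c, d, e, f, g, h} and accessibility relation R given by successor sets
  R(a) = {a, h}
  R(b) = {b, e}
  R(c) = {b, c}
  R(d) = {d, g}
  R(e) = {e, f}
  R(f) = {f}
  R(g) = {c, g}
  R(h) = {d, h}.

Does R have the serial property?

Serial: yes — every world has a successor (e.g. a R a).

Yes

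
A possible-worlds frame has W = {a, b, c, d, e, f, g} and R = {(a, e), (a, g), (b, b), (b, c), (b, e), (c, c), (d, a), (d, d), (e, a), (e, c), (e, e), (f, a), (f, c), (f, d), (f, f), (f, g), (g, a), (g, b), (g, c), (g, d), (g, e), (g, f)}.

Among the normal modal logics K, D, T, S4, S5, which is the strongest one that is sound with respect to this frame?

Serial (axiom D): yes — every world has a successor (e.g. a R e).
Reflexive (axiom T): no — a is not related to itself.
Transitive (axiom 4): no — a R e and e R c, but not a R c.
Euclidean (axiom 5): no — a R e and a R g, but not e R g.
So F validates K, D; T would additionally require R to be reflexive. The strongest is D.

D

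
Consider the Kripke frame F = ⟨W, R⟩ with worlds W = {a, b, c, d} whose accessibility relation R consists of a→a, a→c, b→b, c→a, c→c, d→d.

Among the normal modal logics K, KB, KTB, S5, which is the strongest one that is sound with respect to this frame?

Symmetric (axiom B): yes — every pair in R has its reverse in R.
Reflexive (axiom T): yes — every world is R-related to itself.
Euclidean (axiom 5): yes — any two successors of a common world are R-related.
So F validates K, KB, KTB, S5. The strongest is S5.

S5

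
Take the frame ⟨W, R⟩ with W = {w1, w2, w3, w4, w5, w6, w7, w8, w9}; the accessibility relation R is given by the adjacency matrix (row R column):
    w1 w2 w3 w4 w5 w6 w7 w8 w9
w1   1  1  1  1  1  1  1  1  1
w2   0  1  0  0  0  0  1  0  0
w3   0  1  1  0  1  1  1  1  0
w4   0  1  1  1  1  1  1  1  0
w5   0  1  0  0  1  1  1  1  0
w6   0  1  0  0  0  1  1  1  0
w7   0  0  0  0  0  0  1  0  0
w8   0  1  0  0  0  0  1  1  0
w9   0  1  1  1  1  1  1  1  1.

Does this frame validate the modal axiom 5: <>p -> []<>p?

By correspondence theory, 5 is valid on a frame iff R is Euclidean.
Euclidean: no — w1 R w2 and w1 R w3, but not w2 R w3.

No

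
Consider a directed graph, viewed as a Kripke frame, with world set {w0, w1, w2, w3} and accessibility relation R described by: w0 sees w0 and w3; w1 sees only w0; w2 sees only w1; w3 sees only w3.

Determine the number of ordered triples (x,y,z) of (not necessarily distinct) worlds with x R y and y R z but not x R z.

2

Enumerating: (w1,w0,w3), (w2,w1,w0).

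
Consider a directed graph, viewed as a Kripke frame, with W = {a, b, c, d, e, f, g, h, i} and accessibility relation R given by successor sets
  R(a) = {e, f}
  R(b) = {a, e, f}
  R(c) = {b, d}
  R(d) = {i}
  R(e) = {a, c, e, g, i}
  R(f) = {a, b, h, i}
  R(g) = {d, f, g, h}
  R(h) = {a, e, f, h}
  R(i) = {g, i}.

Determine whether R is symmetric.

No

Symmetric: no — b R a but not a R b.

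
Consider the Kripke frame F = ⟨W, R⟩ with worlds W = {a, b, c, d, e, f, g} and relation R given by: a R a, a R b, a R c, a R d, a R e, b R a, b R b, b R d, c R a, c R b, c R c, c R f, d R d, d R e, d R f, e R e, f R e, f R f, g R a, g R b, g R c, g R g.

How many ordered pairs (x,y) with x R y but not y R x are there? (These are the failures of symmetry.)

11

Enumerating: (a,d), (a,e), (b,d), (c,b), (c,f), (d,e), (d,f), (f,e), (g,a), (g,b), (g,c).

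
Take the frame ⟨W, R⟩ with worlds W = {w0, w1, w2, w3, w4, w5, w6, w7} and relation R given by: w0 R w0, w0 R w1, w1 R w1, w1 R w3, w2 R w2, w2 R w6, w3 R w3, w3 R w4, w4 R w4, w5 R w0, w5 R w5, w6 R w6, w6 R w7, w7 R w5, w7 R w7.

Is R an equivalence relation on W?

Reflexive: yes — every world is R-related to itself.
Symmetric: no — w0 R w1 but not w1 R w0.
Transitive: no — w0 R w1 and w1 R w3, but not w0 R w3.
So R is not an equivalence relation.

No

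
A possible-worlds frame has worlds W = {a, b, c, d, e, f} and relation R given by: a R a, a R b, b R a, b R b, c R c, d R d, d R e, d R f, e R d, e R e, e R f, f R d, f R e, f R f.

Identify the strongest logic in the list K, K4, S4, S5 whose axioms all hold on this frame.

Transitive (axiom 4): yes — every two-step R-path is closed by a direct edge.
Reflexive (axiom T): yes — every world is R-related to itself.
Euclidean (axiom 5): yes — any two successors of a common world are R-related.
So F validates K, K4, S4, S5. The strongest is S5.

S5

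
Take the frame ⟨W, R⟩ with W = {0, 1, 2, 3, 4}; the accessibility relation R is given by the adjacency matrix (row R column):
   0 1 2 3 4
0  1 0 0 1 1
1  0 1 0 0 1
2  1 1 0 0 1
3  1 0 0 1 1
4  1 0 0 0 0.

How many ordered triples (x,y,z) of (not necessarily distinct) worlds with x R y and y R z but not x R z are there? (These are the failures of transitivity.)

Enumerating: (1,4,0), (2,0,3), (4,0,3), (4,0,4).

4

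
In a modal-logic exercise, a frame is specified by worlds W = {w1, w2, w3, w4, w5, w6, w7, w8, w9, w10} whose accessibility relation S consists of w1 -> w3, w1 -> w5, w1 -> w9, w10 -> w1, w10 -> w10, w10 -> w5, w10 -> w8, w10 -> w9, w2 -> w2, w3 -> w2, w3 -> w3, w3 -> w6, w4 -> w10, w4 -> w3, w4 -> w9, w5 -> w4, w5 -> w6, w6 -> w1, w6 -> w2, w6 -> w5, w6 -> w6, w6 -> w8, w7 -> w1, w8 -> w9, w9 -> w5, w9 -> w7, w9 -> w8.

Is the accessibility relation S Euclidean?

No

Euclidean: no — w1 S w3 and w1 S w5, but not w3 S w5.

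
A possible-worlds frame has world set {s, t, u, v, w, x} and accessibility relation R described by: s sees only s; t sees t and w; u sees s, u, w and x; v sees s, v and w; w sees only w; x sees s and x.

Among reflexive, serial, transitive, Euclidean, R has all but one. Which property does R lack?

Euclidean

Reflexive: yes — every world is R-related to itself.
Serial: yes — every world has a successor (e.g. s R s).
Transitive: yes — every two-step R-path is closed by a direct edge.
Euclidean: no — u R s and u R w, but not s R w.
Only Euclidean fails.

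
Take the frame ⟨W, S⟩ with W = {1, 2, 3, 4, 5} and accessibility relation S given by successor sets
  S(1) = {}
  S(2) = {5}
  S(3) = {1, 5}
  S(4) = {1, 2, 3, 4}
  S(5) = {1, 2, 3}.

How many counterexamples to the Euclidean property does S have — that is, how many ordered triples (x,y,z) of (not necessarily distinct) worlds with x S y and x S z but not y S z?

23

Enumerating: (2,5,5), (3,1,1), (3,1,5), (3,5,5), (4,1,1), (4,1,2), (4,1,3), (4,1,4), (4,2,1), (4,2,2), (4,2,3), (4,2,4), … and 11 more.
Total: 23.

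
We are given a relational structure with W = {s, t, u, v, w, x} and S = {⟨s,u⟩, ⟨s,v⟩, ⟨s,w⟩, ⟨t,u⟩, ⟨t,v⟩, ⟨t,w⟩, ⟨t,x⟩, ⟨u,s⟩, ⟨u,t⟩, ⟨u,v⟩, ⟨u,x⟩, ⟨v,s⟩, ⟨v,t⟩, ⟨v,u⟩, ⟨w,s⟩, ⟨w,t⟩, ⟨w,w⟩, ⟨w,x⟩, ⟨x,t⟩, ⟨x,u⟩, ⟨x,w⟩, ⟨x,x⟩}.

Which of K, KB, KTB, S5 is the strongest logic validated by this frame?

KB

Symmetric (axiom B): yes — every pair in S has its reverse in S.
Reflexive (axiom T): no — s is not related to itself.
Euclidean (axiom 5): no — s S u and s S w, but not u S w.
So F validates K, KB; KTB would additionally require S to be reflexive. The strongest is KB.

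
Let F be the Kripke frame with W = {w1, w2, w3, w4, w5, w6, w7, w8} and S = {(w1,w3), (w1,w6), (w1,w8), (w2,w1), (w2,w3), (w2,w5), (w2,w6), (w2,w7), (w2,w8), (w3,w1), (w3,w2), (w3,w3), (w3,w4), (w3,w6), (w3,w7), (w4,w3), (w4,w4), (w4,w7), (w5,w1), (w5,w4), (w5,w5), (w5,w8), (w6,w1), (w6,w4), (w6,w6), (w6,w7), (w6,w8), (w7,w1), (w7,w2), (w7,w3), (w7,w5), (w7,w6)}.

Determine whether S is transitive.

Transitive: no — w1 S w3 and w3 S w2, but not w1 S w2.

No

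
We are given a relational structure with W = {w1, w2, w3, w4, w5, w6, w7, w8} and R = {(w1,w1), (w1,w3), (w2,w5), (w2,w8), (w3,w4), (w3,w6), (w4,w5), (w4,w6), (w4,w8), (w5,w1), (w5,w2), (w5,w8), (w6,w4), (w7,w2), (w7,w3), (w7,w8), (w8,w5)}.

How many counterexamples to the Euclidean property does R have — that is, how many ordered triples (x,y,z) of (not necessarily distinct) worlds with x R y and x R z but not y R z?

30

Enumerating: (w1,w3,w1), (w1,w3,w3), (w2,w5,w5), (w2,w8,w8), (w3,w4,w4), (w3,w6,w6), (w4,w5,w5), (w4,w5,w6), (w4,w6,w5), (w4,w6,w6), (w4,w6,w8), (w4,w8,w6), … and 18 more.
Total: 30.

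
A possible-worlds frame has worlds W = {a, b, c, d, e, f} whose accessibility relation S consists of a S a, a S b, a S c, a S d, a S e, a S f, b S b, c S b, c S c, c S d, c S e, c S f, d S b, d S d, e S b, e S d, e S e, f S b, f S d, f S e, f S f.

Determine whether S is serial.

Yes

Serial: yes — every world has a successor (e.g. a S a).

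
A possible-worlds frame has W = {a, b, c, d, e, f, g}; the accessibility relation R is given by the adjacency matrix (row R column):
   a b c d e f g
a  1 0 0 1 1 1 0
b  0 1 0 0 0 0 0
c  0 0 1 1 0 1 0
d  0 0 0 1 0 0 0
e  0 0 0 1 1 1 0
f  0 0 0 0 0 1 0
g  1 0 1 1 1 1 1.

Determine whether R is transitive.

Transitive: yes — every two-step R-path is closed by a direct edge.

Yes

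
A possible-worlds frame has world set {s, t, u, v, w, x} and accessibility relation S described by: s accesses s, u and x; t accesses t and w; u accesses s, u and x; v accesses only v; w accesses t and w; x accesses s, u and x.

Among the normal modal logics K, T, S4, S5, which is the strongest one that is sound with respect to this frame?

S5

Reflexive (axiom T): yes — every world is S-related to itself.
Transitive (axiom 4): yes — every two-step S-path is closed by a direct edge.
Euclidean (axiom 5): yes — any two successors of a common world are S-related.
So F validates K, T, S4, S5. The strongest is S5.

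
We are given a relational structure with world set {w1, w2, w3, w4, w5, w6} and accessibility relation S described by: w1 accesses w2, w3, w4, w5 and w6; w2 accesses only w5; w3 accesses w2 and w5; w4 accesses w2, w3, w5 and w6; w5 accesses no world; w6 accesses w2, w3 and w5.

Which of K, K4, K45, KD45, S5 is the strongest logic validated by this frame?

K4

Transitive (axiom 4): yes — every two-step S-path is closed by a direct edge.
Euclidean (axiom 5): no — w1 S w2 and w1 S w3, but not w2 S w3.
Serial (axiom D): no — w5 has no S-successor.
Reflexive (axiom T): no — w1 is not related to itself.
So F validates K, K4; K45 would additionally require S to be Euclidean. The strongest is K4.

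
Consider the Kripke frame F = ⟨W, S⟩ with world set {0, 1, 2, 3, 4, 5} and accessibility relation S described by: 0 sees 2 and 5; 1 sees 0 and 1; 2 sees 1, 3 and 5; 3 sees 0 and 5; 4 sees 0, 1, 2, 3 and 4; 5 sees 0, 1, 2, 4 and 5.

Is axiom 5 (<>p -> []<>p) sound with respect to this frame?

No

By correspondence theory, 5 is valid on a frame iff S is Euclidean.
Euclidean: no — 2 S 1 and 2 S 3, but not 1 S 3.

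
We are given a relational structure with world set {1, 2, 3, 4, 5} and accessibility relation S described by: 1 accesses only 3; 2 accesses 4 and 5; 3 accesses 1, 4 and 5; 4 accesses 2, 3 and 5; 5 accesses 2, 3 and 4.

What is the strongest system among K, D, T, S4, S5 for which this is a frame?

D

Serial (axiom D): yes — every world has a successor (e.g. 1 S 3).
Reflexive (axiom T): no — 1 is not related to itself.
Transitive (axiom 4): no — 1 S 3 and 3 S 4, but not 1 S 4.
Euclidean (axiom 5): no — 3 S 1 and 3 S 4, but not 1 S 4.
So F validates K, D; T would additionally require S to be reflexive. The strongest is D.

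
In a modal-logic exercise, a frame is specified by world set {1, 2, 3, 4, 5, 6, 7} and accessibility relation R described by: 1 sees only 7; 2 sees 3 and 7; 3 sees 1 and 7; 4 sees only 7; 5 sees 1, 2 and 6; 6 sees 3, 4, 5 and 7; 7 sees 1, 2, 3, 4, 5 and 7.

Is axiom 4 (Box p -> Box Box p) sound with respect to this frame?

Axiom 4 corresponds to the accessibility relation being transitive.
Transitive: no — 1 R 7 and 7 R 2, but not 1 R 2.

No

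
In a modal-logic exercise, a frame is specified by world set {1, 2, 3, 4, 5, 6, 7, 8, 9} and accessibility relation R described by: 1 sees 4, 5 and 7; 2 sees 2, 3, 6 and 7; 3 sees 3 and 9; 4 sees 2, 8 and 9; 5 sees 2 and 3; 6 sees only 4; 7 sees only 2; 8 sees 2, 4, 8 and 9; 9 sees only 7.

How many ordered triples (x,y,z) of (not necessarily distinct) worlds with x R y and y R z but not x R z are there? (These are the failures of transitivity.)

Enumerating: (1,4,2), (1,4,8), (1,4,9), (1,5,2), (1,5,3), (1,7,2), (2,3,9), (2,6,4), (3,9,7), (4,2,3), (4,2,6), (4,2,7), … and 16 more.
Total: 28.

28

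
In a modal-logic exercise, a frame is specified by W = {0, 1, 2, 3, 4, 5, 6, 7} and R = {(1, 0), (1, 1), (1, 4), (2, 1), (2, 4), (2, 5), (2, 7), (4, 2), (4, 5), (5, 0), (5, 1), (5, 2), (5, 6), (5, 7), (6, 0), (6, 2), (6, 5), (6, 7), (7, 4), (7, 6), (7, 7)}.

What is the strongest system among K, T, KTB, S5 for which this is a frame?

Reflexive (axiom T): no — 0 is not related to itself.
Symmetric (axiom B): no — 1 R 0 but not 0 R 1.
Euclidean (axiom 5): no — 1 R 0 and 1 R 4, but not 0 R 4.
So F validates K; T would additionally require R to be reflexive. The strongest is K.

K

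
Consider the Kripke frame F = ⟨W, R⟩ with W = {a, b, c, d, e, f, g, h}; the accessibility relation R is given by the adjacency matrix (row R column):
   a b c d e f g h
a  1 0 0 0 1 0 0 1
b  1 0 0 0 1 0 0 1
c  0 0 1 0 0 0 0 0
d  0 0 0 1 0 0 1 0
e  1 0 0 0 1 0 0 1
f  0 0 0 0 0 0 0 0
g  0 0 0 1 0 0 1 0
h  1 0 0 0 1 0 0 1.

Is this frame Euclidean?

Euclidean: yes — any two successors of a common world are R-related.

Yes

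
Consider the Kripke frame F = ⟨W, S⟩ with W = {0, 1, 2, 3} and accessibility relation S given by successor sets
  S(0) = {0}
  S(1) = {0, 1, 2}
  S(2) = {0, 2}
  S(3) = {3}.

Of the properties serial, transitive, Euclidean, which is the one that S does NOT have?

Euclidean

Serial: yes — every world has a successor (e.g. 0 S 0).
Transitive: yes — every two-step S-path is closed by a direct edge.
Euclidean: no — 1 S 0 and 1 S 2, but not 0 S 2.
Only Euclidean fails.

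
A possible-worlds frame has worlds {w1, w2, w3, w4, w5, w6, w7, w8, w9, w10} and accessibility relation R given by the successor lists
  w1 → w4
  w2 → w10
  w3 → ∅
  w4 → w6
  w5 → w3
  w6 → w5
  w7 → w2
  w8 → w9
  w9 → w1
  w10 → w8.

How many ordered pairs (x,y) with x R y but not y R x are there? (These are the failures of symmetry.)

9

Enumerating: (w1,w4), (w10,w8), (w2,w10), (w4,w6), (w5,w3), (w6,w5), (w7,w2), (w8,w9), (w9,w1).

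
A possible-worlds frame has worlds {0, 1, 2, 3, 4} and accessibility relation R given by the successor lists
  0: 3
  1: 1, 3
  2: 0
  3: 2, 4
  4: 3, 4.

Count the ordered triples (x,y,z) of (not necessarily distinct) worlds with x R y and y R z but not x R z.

Enumerating: (0,3,2), (0,3,4), (1,3,2), (1,3,4), (2,0,3), (3,2,0), (3,4,3), (4,3,2).

8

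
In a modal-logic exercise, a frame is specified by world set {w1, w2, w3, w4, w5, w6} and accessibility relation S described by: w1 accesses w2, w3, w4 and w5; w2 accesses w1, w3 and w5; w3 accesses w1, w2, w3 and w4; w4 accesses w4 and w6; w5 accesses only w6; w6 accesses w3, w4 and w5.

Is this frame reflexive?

Reflexive: no — w1 is not related to itself.

No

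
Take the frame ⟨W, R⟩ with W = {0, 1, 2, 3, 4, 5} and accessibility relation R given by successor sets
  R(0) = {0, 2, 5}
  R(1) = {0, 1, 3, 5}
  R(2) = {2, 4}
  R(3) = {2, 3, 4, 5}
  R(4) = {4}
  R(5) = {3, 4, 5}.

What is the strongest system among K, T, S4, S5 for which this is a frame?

T

Reflexive (axiom T): yes — every world is R-related to itself.
Transitive (axiom 4): no — 0 R 2 and 2 R 4, but not 0 R 4.
Euclidean (axiom 5): no — 0 R 2 and 0 R 5, but not 2 R 5.
So F validates K, T; S4 would additionally require R to be transitive. The strongest is T.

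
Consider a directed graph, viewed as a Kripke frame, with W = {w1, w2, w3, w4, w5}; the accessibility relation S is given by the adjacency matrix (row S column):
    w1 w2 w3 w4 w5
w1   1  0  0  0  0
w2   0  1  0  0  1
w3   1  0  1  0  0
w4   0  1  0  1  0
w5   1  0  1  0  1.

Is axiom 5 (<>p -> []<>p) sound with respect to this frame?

The schema 5 characterises exactly the Euclidean frames.
Euclidean: no — w5 S w1 and w5 S w3, but not w1 S w3.

No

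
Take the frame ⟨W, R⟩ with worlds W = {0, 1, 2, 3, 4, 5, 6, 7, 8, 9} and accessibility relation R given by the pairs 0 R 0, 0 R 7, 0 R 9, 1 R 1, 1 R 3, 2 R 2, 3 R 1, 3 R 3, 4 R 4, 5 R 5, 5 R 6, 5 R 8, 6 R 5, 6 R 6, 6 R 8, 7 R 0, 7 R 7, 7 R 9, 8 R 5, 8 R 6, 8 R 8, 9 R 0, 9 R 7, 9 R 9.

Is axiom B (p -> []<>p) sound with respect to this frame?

The schema B characterises exactly the symmetric frames.
Symmetric: yes — every pair in R has its reverse in R.

Yes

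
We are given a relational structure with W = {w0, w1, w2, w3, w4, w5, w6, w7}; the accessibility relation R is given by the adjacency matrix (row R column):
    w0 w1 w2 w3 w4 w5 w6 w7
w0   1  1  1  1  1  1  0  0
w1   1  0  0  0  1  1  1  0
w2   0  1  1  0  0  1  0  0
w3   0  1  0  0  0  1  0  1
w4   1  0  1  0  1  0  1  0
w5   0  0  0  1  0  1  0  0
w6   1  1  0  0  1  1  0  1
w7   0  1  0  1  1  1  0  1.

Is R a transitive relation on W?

No

Transitive: no — w0 R w1 and w1 R w6, but not w0 R w6.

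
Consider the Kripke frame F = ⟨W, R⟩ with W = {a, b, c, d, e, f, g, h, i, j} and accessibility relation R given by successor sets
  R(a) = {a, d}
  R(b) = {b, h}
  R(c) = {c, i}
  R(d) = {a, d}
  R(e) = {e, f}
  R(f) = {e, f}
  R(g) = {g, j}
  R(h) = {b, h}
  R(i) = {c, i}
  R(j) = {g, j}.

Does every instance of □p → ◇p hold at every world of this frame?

Axiom D corresponds to the accessibility relation being serial.
Serial: yes — every world has a successor (e.g. a R a).

Yes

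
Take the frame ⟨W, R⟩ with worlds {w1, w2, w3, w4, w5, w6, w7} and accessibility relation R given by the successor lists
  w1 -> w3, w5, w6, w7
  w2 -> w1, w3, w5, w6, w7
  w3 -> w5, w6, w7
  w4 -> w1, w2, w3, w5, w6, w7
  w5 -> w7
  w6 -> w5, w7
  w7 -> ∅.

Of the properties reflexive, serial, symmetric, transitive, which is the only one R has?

transitive

Reflexive: no — w1 is not related to itself.
Serial: no — w7 has no R-successor.
Symmetric: no — w1 R w3 but not w3 R w1.
Transitive: yes — every two-step R-path is closed by a direct edge.
Only transitive holds.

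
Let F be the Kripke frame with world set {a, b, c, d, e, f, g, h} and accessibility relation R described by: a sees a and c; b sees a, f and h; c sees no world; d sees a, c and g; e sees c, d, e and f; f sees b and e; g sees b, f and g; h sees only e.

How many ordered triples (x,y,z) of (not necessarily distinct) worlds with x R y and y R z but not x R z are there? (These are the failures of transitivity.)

21

Enumerating: (b,a,c), (b,f,b), (b,f,e), (b,h,e), (d,g,b), (d,g,f), (e,d,a), (e,d,g), (e,f,b), (f,b,a), (f,b,f), (f,b,h), … and 9 more.
Total: 21.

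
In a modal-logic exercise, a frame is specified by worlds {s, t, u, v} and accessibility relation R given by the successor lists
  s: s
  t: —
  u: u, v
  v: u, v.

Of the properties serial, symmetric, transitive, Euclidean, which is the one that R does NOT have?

Serial: no — t has no R-successor.
Symmetric: yes — every pair in R has its reverse in R.
Transitive: yes — every two-step R-path is closed by a direct edge.
Euclidean: yes — any two successors of a common world are R-related.
Only serial fails.

serial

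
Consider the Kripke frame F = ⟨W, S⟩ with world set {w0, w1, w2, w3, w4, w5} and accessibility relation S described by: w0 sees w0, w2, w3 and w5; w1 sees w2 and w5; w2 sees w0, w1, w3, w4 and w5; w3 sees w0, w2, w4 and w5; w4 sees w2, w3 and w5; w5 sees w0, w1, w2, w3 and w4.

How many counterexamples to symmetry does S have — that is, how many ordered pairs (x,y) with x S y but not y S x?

0

S is symmetric; there are no such tuples.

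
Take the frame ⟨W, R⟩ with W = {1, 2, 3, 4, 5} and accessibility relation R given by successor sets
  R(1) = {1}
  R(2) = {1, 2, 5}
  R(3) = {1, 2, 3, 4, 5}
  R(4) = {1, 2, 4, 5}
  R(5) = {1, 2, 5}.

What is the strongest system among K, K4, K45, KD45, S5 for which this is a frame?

Transitive (axiom 4): yes — every two-step R-path is closed by a direct edge.
Euclidean (axiom 5): no — 2 R 1 and 2 R 5, but not 1 R 5.
Serial (axiom D): yes — every world has a successor (e.g. 1 R 1).
Reflexive (axiom T): yes — every world is R-related to itself.
So F validates K, K4; K45 would additionally require R to be Euclidean. The strongest is K4.

K4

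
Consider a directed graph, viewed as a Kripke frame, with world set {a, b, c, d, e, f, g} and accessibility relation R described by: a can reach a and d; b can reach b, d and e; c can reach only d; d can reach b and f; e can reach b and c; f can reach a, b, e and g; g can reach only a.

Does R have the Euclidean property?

Euclidean: no — b R d and b R e, but not d R e.

No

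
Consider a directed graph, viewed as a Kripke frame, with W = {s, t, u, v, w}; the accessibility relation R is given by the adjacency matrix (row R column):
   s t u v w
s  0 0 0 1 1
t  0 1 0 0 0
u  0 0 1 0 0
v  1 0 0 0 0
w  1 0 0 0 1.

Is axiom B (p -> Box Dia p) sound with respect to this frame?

Axiom B corresponds to the accessibility relation being symmetric.
Symmetric: yes — every pair in R has its reverse in R.

Yes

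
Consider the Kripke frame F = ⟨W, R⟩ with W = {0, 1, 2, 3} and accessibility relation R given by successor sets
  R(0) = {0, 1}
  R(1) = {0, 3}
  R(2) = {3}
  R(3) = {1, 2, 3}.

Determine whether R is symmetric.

Symmetric: yes — every pair in R has its reverse in R.

Yes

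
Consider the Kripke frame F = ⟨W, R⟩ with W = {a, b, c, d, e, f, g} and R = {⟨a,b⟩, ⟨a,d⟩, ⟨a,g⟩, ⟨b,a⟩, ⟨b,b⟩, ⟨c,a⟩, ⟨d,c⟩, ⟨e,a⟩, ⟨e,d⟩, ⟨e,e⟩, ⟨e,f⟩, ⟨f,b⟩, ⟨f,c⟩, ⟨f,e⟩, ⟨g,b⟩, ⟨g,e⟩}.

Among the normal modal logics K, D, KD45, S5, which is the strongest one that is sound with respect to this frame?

Serial (axiom D): yes — every world has a successor (e.g. a R b).
Euclidean (axiom 5): no — a R b and a R d, but not b R d.
Transitive (axiom 4): no — a R d and d R c, but not a R c.
Reflexive (axiom T): no — a is not related to itself.
So F validates K, D; KD45 would additionally require R to be Euclidean and transitive. The strongest is D.

D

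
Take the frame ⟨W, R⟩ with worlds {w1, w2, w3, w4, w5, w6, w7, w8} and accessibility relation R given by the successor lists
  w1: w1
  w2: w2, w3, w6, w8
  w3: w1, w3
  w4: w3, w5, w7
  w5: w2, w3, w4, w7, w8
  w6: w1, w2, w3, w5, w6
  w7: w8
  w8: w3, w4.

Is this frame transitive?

No

Transitive: no — w2 R w3 and w3 R w1, but not w2 R w1.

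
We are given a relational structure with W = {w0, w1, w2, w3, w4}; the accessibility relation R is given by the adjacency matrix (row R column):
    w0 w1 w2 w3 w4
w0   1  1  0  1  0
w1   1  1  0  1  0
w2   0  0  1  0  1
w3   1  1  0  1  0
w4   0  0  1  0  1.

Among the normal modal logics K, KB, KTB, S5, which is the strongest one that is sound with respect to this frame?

S5

Symmetric (axiom B): yes — every pair in R has its reverse in R.
Reflexive (axiom T): yes — every world is R-related to itself.
Euclidean (axiom 5): yes — any two successors of a common world are R-related.
So F validates K, KB, KTB, S5. The strongest is S5.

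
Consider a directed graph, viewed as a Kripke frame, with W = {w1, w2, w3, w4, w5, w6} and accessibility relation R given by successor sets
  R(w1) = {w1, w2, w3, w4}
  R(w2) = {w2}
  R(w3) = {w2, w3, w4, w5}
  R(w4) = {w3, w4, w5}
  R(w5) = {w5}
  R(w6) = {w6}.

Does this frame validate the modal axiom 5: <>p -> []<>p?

No

The schema 5 characterises exactly the Euclidean frames.
Euclidean: no — w1 R w2 and w1 R w3, but not w2 R w3.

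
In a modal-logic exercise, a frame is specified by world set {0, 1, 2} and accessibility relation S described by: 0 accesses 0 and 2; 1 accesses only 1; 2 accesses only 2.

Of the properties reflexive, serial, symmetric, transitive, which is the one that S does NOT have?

symmetric

Reflexive: yes — every world is S-related to itself.
Serial: yes — every world has a successor (e.g. 0 S 0).
Symmetric: no — 0 S 2 but not 2 S 0.
Transitive: yes — every two-step S-path is closed by a direct edge.
Only symmetric fails.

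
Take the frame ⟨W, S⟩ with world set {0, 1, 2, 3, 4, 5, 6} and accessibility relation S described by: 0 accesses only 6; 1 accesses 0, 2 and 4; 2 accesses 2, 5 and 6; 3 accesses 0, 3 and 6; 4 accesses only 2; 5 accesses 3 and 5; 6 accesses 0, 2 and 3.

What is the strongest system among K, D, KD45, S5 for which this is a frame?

Serial (axiom D): yes — every world has a successor (e.g. 0 S 6).
Euclidean (axiom 5): no — 1 S 0 and 1 S 2, but not 0 S 2.
Transitive (axiom 4): no — 0 S 6 and 6 S 2, but not 0 S 2.
Reflexive (axiom T): no — 0 is not related to itself.
So F validates K, D; KD45 would additionally require S to be Euclidean and transitive. The strongest is D.

D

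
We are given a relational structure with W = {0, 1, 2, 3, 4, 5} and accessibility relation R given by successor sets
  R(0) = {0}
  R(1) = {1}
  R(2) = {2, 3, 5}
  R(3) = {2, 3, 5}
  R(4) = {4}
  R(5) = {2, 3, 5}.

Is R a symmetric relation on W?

Symmetric: yes — every pair in R has its reverse in R.

Yes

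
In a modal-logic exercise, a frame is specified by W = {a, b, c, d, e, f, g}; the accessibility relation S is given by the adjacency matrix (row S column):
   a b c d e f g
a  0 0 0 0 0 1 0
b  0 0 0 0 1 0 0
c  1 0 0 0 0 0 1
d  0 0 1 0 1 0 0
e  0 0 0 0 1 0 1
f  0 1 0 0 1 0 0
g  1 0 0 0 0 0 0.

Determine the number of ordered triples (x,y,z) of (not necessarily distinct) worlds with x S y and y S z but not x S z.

10

Enumerating: (a,f,b), (a,f,e), (b,e,g), (c,a,f), (d,c,a), (d,c,g), (d,e,g), (e,g,a), (f,e,g), (g,a,f).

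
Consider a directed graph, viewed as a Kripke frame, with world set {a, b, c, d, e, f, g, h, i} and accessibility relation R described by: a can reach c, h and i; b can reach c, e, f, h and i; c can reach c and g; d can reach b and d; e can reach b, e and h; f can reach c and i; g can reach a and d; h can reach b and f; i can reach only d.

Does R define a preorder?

No

Reflexive: no — a is not related to itself.
Transitive: no — a R c and c R g, but not a R g.
So R is not a preorder.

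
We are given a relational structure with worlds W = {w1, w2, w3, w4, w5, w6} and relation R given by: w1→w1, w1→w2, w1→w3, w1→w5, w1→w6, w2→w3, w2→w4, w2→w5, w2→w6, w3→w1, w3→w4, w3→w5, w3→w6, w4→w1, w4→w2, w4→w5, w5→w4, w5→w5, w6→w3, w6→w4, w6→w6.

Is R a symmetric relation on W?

No

Symmetric: no — w1 R w2 but not w2 R w1.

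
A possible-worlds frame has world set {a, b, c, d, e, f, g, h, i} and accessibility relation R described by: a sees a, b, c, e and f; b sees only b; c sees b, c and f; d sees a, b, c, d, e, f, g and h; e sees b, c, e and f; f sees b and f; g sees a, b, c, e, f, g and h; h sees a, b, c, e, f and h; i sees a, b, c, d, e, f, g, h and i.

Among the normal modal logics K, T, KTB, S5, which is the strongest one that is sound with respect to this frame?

Reflexive (axiom T): yes — every world is R-related to itself.
Symmetric (axiom B): no — a R b but not b R a.
Euclidean (axiom 5): no — a R b and a R c, but not b R c.
So F validates K, T; KTB would additionally require R to be symmetric. The strongest is T.

T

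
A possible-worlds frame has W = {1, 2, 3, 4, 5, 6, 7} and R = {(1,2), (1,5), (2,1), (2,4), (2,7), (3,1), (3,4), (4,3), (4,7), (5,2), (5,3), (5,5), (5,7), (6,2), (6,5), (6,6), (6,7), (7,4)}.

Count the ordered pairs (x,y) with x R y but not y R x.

Enumerating: (1,5), (2,4), (2,7), (3,1), (5,2), (5,3), (5,7), (6,2), (6,5), (6,7).

10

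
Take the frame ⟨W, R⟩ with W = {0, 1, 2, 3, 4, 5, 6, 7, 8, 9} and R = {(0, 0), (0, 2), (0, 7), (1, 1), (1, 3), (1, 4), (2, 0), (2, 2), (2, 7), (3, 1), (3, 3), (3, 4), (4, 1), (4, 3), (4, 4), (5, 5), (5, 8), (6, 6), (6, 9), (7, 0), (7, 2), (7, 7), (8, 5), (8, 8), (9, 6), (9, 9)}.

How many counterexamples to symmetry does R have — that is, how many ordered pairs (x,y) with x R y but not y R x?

R is symmetric; there are no such tuples.

0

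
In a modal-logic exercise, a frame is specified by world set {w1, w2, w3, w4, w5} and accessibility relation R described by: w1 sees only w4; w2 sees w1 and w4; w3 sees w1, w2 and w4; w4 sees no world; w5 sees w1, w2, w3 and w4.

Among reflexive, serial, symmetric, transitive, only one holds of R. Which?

transitive

Reflexive: no — w1 is not related to itself.
Serial: no — w4 has no R-successor.
Symmetric: no — w1 R w4 but not w4 R w1.
Transitive: yes — every two-step R-path is closed by a direct edge.
Only transitive holds.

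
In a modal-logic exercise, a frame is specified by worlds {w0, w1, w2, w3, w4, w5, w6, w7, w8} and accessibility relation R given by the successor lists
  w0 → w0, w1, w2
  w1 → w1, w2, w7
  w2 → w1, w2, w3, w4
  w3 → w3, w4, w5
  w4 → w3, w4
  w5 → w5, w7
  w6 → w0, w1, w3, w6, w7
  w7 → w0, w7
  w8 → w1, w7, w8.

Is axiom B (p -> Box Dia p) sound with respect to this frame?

No

The schema B characterises exactly the symmetric frames.
Symmetric: no — w0 R w1 but not w1 R w0.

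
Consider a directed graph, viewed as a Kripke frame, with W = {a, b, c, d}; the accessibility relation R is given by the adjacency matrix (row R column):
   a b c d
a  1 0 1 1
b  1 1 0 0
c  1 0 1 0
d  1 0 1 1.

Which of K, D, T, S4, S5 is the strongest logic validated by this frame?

Serial (axiom D): yes — every world has a successor (e.g. a R a).
Reflexive (axiom T): yes — every world is R-related to itself.
Transitive (axiom 4): no — b R a and a R c, but not b R c.
Euclidean (axiom 5): no — a R c and a R d, but not c R d.
So F validates K, D, T; S4 would additionally require R to be transitive. The strongest is T.

T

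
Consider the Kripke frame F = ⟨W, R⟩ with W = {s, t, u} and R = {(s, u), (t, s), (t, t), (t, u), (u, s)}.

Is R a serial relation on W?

Yes

Serial: yes — every world has a successor (e.g. s R u).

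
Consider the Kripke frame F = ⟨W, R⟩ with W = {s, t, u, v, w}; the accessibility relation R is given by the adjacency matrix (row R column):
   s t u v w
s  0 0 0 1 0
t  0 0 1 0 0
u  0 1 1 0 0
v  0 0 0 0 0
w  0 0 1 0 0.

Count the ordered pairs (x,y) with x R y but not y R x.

Enumerating: (s,v), (w,u).

2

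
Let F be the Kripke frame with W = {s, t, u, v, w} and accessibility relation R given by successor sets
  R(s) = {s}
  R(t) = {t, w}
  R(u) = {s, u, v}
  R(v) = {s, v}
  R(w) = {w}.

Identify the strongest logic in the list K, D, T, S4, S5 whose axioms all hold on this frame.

Serial (axiom D): yes — every world has a successor (e.g. s R s).
Reflexive (axiom T): yes — every world is R-related to itself.
Transitive (axiom 4): yes — every two-step R-path is closed by a direct edge.
Euclidean (axiom 5): no — u R s and u R v, but not s R v.
So F validates K, D, T, S4; S5 would additionally require R to be Euclidean. The strongest is S4.

S4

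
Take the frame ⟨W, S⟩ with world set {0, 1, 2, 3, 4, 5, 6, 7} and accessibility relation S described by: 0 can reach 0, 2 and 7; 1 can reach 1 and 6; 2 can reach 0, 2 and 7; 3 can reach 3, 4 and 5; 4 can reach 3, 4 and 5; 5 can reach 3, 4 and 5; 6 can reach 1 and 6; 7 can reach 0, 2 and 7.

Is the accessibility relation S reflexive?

Yes

Reflexive: yes — every world is S-related to itself.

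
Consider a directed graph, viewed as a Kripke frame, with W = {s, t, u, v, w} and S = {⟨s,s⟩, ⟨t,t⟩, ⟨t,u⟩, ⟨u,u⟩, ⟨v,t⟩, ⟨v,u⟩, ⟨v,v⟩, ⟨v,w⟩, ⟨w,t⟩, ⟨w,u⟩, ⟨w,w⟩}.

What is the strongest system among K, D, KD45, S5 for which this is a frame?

D

Serial (axiom D): yes — every world has a successor (e.g. s S s).
Euclidean (axiom 5): no — v S t and v S w, but not t S w.
Transitive (axiom 4): yes — every two-step S-path is closed by a direct edge.
Reflexive (axiom T): yes — every world is S-related to itself.
So F validates K, D; KD45 would additionally require S to be Euclidean. The strongest is D.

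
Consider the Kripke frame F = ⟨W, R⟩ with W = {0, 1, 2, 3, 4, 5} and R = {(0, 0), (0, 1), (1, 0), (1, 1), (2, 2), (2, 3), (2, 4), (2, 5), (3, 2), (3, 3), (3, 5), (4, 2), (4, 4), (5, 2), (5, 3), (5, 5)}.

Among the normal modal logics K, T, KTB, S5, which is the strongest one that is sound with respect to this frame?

KTB

Reflexive (axiom T): yes — every world is R-related to itself.
Symmetric (axiom B): yes — every pair in R has its reverse in R.
Euclidean (axiom 5): no — 2 R 3 and 2 R 4, but not 3 R 4.
So F validates K, T, KTB; S5 would additionally require R to be Euclidean. The strongest is KTB.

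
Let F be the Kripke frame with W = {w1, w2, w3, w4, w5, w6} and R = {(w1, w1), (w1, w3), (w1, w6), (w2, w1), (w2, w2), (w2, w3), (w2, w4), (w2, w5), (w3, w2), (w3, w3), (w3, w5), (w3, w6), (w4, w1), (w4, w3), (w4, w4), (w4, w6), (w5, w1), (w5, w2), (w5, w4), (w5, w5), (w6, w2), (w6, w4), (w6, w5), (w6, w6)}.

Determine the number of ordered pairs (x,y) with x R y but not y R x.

12

Enumerating: (w1,w3), (w1,w6), (w2,w1), (w2,w4), (w3,w5), (w3,w6), (w4,w1), (w4,w3), (w5,w1), (w5,w4), (w6,w2), (w6,w5).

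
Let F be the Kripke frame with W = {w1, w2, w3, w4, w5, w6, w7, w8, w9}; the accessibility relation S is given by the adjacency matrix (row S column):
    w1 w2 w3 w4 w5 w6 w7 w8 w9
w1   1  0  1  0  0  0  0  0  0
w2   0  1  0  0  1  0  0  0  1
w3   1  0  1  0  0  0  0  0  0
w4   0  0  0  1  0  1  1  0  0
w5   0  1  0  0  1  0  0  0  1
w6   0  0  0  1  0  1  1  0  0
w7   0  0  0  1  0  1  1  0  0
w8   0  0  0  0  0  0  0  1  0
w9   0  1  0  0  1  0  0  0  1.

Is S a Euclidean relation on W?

Yes

Euclidean: yes — any two successors of a common world are S-related.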